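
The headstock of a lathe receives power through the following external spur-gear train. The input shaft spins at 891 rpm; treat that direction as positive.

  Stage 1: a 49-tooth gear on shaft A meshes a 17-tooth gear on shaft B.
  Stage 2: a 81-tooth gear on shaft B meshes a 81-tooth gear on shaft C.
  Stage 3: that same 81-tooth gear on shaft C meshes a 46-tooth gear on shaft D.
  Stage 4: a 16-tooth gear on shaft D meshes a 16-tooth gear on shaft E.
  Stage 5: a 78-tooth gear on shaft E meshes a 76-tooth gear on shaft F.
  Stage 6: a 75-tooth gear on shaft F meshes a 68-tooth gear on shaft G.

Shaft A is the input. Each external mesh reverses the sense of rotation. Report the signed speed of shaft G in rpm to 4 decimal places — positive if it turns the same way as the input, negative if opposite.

Stage 1 [49T→17T]: ω = 891.0000×49/17 = 2568.1765 rpm, dir flips to −; running = −2568.1765
Stage 2 [81T→81T]: ω = 2568.1765×81/81 = 2568.1765 rpm, dir flips to +; running = +2568.1765
Stage 3 [81T→46T]: ω = 2568.1765×81/46 = 4522.2238 rpm, dir flips to −; running = −4522.2238
Stage 4 [16T→16T]: ω = 4522.2238×16/16 = 4522.2238 rpm, dir flips to +; running = +4522.2238
Stage 5 [78T→76T]: ω = 4522.2238×78/76 = 4641.2297 rpm, dir flips to −; running = −4641.2297
Stage 6 [75T→68T]: ω = 4641.2297×75/68 = 5119.0033 rpm, dir flips to +; running = +5119.0033

+5119.0033 rpm (same as input, |ω| = 5119.0033 rpm)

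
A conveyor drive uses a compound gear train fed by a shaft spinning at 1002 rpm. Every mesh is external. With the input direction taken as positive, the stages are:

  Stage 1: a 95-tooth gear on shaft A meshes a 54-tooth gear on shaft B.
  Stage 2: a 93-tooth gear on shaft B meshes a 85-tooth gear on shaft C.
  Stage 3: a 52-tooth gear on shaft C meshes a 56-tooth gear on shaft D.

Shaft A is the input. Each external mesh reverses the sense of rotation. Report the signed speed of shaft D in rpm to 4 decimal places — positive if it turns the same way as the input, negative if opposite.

Stage 1 [95T→54T]: ω = 1002.0000×95/54 = 1762.7778 rpm, dir flips to −; running = −1762.7778
Stage 2 [93T→85T]: ω = 1762.7778×93/85 = 1928.6863 rpm, dir flips to +; running = +1928.6863
Stage 3 [52T→56T]: ω = 1928.6863×52/56 = 1790.9230 rpm, dir flips to −; running = −1790.9230

-1790.9230 rpm (opposite to input, |ω| = 1790.9230 rpm)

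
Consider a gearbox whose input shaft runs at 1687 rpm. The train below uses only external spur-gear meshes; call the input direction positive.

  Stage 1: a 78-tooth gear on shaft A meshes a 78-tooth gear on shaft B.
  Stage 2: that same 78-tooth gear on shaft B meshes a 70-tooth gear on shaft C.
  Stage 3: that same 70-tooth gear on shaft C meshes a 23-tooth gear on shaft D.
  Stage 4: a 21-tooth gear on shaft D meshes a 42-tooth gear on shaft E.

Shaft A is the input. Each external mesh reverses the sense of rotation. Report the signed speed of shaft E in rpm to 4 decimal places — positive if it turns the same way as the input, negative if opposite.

Stage 1 [78T→78T]: ω = 1687.0000×78/78 = 1687.0000 rpm, dir flips to −; running = −1687.0000
Stage 2 [78T→70T]: ω = 1687.0000×78/70 = 1879.8000 rpm, dir flips to +; running = +1879.8000
Stage 3 [70T→23T]: ω = 1879.8000×70/23 = 5721.1304 rpm, dir flips to −; running = −5721.1304
Stage 4 [21T→42T]: ω = 5721.1304×21/42 = 2860.5652 rpm, dir flips to +; running = +2860.5652

+2860.5652 rpm (same as input, |ω| = 2860.5652 rpm)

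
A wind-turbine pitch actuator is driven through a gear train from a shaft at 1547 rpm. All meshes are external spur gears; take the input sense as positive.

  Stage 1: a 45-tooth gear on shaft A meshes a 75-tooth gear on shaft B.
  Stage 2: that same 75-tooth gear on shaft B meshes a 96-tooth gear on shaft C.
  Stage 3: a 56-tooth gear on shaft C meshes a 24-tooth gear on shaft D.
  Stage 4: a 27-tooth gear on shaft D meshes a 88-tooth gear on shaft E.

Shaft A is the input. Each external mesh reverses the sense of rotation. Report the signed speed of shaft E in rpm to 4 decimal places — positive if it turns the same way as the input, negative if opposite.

+519.1460 rpm (same as input, |ω| = 519.1460 rpm)

Stage 1 [45T→75T]: ω = 1547.0000×45/75 = 928.2000 rpm, dir flips to −; running = −928.2000
Stage 2 [75T→96T]: ω = 928.2000×75/96 = 725.1562 rpm, dir flips to +; running = +725.1562
Stage 3 [56T→24T]: ω = 725.1562×56/24 = 1692.0312 rpm, dir flips to −; running = −1692.0312
Stage 4 [27T→88T]: ω = 1692.0312×27/88 = 519.1460 rpm, dir flips to +; running = +519.1460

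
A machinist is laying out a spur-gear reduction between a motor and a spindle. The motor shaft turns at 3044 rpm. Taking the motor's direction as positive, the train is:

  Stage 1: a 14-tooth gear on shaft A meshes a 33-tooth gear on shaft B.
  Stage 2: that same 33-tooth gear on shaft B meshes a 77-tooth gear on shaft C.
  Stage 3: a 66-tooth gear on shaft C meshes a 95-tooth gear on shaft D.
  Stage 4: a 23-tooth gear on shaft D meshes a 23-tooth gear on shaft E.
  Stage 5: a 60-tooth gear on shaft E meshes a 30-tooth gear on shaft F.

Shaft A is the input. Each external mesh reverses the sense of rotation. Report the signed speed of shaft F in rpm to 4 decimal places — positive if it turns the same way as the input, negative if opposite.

-769.0105 rpm (opposite to input, |ω| = 769.0105 rpm)

Stage 1 [14T→33T]: ω = 3044.0000×14/33 = 1291.3939 rpm, dir flips to −; running = −1291.3939
Stage 2 [33T→77T]: ω = 1291.3939×33/77 = 553.4545 rpm, dir flips to +; running = +553.4545
Stage 3 [66T→95T]: ω = 553.4545×66/95 = 384.5053 rpm, dir flips to −; running = −384.5053
Stage 4 [23T→23T]: ω = 384.5053×23/23 = 384.5053 rpm, dir flips to +; running = +384.5053
Stage 5 [60T→30T]: ω = 384.5053×60/30 = 769.0105 rpm, dir flips to −; running = −769.0105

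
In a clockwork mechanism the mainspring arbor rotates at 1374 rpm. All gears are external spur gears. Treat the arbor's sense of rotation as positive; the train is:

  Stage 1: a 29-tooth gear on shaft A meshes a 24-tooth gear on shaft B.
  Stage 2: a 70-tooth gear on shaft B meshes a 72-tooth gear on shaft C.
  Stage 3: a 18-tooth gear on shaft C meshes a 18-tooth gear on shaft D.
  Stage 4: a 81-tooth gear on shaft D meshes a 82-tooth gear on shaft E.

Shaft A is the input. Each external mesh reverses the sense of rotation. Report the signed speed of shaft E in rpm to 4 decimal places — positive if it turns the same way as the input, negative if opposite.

Stage 1 [29T→24T]: ω = 1374.0000×29/24 = 1660.2500 rpm, dir flips to −; running = −1660.2500
Stage 2 [70T→72T]: ω = 1660.2500×70/72 = 1614.1319 rpm, dir flips to +; running = +1614.1319
Stage 3 [18T→18T]: ω = 1614.1319×18/18 = 1614.1319 rpm, dir flips to −; running = −1614.1319
Stage 4 [81T→82T]: ω = 1614.1319×81/82 = 1594.4474 rpm, dir flips to +; running = +1594.4474

+1594.4474 rpm (same as input, |ω| = 1594.4474 rpm)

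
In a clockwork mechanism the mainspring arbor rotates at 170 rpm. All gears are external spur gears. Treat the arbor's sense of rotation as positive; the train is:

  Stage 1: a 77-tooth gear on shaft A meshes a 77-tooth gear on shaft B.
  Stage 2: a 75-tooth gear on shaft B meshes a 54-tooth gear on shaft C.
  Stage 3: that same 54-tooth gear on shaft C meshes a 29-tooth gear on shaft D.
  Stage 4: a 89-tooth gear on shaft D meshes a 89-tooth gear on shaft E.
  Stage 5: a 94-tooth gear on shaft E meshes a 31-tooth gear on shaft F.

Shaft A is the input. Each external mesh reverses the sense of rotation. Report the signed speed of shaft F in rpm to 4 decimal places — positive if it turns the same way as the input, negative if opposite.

Stage 1 [77T→77T]: ω = 170.0000×77/77 = 170.0000 rpm, dir flips to −; running = −170.0000
Stage 2 [75T→54T]: ω = 170.0000×75/54 = 236.1111 rpm, dir flips to +; running = +236.1111
Stage 3 [54T→29T]: ω = 236.1111×54/29 = 439.6552 rpm, dir flips to −; running = −439.6552
Stage 4 [89T→89T]: ω = 439.6552×89/89 = 439.6552 rpm, dir flips to +; running = +439.6552
Stage 5 [94T→31T]: ω = 439.6552×94/31 = 1333.1479 rpm, dir flips to −; running = −1333.1479

-1333.1479 rpm (opposite to input, |ω| = 1333.1479 rpm)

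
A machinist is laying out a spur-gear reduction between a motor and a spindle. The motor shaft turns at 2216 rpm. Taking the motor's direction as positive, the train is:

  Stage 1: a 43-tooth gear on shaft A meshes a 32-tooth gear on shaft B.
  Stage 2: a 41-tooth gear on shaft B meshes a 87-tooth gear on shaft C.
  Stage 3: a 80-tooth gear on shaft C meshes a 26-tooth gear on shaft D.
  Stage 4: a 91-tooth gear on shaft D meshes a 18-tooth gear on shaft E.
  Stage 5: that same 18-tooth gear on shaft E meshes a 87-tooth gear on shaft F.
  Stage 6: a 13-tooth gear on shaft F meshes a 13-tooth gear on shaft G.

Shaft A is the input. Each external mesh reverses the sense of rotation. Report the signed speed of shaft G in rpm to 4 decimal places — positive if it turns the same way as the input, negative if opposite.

+4516.3919 rpm (same as input, |ω| = 4516.3919 rpm)

Stage 1 [43T→32T]: ω = 2216.0000×43/32 = 2977.7500 rpm, dir flips to −; running = −2977.7500
Stage 2 [41T→87T]: ω = 2977.7500×41/87 = 1403.3075 rpm, dir flips to +; running = +1403.3075
Stage 3 [80T→26T]: ω = 1403.3075×80/26 = 4317.8691 rpm, dir flips to −; running = −4317.8691
Stage 4 [91T→18T]: ω = 4317.8691×91/18 = 21829.2273 rpm, dir flips to +; running = +21829.2273
Stage 5 [18T→87T]: ω = 21829.2273×18/87 = 4516.3919 rpm, dir flips to −; running = −4516.3919
Stage 6 [13T→13T]: ω = 4516.3919×13/13 = 4516.3919 rpm, dir flips to +; running = +4516.3919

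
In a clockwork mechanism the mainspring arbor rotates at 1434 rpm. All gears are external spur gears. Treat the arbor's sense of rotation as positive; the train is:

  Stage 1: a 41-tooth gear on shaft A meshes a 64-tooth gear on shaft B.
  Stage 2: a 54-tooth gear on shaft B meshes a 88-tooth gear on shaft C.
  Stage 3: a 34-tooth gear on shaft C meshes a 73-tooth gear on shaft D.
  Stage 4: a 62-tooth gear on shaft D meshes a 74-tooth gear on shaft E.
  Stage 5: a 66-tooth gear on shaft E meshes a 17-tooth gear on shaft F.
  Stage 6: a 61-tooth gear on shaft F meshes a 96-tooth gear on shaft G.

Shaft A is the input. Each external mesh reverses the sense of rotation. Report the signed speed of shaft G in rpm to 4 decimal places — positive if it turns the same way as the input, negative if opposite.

Stage 1 [41T→64T]: ω = 1434.0000×41/64 = 918.6562 rpm, dir flips to −; running = −918.6562
Stage 2 [54T→88T]: ω = 918.6562×54/88 = 563.7209 rpm, dir flips to +; running = +563.7209
Stage 3 [34T→73T]: ω = 563.7209×34/73 = 262.5549 rpm, dir flips to −; running = −262.5549
Stage 4 [62T→74T]: ω = 262.5549×62/74 = 219.9785 rpm, dir flips to +; running = +219.9785
Stage 5 [66T→17T]: ω = 219.9785×66/17 = 854.0340 rpm, dir flips to −; running = −854.0340
Stage 6 [61T→96T]: ω = 854.0340×61/96 = 542.6674 rpm, dir flips to +; running = +542.6674

+542.6674 rpm (same as input, |ω| = 542.6674 rpm)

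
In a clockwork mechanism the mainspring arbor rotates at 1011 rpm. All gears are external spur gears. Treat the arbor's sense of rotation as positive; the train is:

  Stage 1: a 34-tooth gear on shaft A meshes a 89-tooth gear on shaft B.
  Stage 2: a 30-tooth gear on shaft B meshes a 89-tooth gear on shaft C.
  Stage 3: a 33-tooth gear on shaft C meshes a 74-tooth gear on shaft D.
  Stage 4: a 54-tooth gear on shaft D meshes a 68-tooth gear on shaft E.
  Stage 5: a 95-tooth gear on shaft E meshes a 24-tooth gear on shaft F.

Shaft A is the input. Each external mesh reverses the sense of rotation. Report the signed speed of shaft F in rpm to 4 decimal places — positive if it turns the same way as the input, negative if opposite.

Stage 1 [34T→89T]: ω = 1011.0000×34/89 = 386.2247 rpm, dir flips to −; running = −386.2247
Stage 2 [30T→89T]: ω = 386.2247×30/89 = 130.1881 rpm, dir flips to +; running = +130.1881
Stage 3 [33T→74T]: ω = 130.1881×33/74 = 58.0569 rpm, dir flips to −; running = −58.0569
Stage 4 [54T→68T]: ω = 58.0569×54/68 = 46.1040 rpm, dir flips to +; running = +46.1040
Stage 5 [95T→24T]: ω = 46.1040×95/24 = 182.4949 rpm, dir flips to −; running = −182.4949

-182.4949 rpm (opposite to input, |ω| = 182.4949 rpm)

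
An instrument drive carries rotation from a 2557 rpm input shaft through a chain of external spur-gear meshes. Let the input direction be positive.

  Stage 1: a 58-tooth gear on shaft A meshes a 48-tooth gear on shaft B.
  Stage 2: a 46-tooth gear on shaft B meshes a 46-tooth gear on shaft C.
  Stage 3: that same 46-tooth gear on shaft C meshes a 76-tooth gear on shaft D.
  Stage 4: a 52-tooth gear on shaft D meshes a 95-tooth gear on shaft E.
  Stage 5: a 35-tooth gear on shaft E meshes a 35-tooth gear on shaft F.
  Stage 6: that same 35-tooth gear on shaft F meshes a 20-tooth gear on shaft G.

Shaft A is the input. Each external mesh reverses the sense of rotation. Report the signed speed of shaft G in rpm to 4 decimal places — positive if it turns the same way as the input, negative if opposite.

+1791.3461 rpm (same as input, |ω| = 1791.3461 rpm)

Stage 1 [58T→48T]: ω = 2557.0000×58/48 = 3089.7083 rpm, dir flips to −; running = −3089.7083
Stage 2 [46T→46T]: ω = 3089.7083×46/46 = 3089.7083 rpm, dir flips to +; running = +3089.7083
Stage 3 [46T→76T]: ω = 3089.7083×46/76 = 1870.0866 rpm, dir flips to −; running = −1870.0866
Stage 4 [52T→95T]: ω = 1870.0866×52/95 = 1023.6264 rpm, dir flips to +; running = +1023.6264
Stage 5 [35T→35T]: ω = 1023.6264×35/35 = 1023.6264 rpm, dir flips to −; running = −1023.6264
Stage 6 [35T→20T]: ω = 1023.6264×35/20 = 1791.3461 rpm, dir flips to +; running = +1791.3461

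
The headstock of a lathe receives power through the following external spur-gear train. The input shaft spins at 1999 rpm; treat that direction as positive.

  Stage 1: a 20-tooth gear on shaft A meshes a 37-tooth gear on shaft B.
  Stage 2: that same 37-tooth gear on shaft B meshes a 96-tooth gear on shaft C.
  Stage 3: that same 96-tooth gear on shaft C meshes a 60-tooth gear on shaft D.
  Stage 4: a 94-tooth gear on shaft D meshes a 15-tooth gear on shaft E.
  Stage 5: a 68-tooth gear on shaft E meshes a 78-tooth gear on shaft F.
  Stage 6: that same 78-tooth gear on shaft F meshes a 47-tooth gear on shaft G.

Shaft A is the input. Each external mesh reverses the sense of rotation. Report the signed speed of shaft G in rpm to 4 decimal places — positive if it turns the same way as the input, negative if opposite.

Stage 1 [20T→37T]: ω = 1999.0000×20/37 = 1080.5405 rpm, dir flips to −; running = −1080.5405
Stage 2 [37T→96T]: ω = 1080.5405×37/96 = 416.4583 rpm, dir flips to +; running = +416.4583
Stage 3 [96T→60T]: ω = 416.4583×96/60 = 666.3333 rpm, dir flips to −; running = −666.3333
Stage 4 [94T→15T]: ω = 666.3333×94/15 = 4175.6889 rpm, dir flips to +; running = +4175.6889
Stage 5 [68T→78T]: ω = 4175.6889×68/78 = 3640.3442 rpm, dir flips to −; running = −3640.3442
Stage 6 [78T→47T]: ω = 3640.3442×78/47 = 6041.4222 rpm, dir flips to +; running = +6041.4222

+6041.4222 rpm (same as input, |ω| = 6041.4222 rpm)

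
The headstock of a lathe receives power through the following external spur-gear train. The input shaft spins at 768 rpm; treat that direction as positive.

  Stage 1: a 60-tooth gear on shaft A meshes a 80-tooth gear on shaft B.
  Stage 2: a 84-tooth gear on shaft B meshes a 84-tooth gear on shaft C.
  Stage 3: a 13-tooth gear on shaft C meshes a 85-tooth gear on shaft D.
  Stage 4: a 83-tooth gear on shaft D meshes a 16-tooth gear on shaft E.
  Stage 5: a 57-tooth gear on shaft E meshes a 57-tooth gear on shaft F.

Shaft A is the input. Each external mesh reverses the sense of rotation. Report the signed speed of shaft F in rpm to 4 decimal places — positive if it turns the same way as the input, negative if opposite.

-456.9882 rpm (opposite to input, |ω| = 456.9882 rpm)

Stage 1 [60T→80T]: ω = 768.0000×60/80 = 576.0000 rpm, dir flips to −; running = −576.0000
Stage 2 [84T→84T]: ω = 576.0000×84/84 = 576.0000 rpm, dir flips to +; running = +576.0000
Stage 3 [13T→85T]: ω = 576.0000×13/85 = 88.0941 rpm, dir flips to −; running = −88.0941
Stage 4 [83T→16T]: ω = 88.0941×83/16 = 456.9882 rpm, dir flips to +; running = +456.9882
Stage 5 [57T→57T]: ω = 456.9882×57/57 = 456.9882 rpm, dir flips to −; running = −456.9882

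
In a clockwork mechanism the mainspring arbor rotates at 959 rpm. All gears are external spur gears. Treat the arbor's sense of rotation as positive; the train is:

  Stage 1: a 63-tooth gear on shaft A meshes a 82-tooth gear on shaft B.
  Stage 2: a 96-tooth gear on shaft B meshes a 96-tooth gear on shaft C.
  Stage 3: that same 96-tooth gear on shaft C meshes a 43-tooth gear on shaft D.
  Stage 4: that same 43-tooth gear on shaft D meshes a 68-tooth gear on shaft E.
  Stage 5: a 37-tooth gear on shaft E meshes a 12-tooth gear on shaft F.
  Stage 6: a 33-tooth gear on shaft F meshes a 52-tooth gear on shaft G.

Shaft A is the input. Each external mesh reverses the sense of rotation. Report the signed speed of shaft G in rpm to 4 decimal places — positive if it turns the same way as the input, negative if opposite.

Stage 1 [63T→82T]: ω = 959.0000×63/82 = 736.7927 rpm, dir flips to −; running = −736.7927
Stage 2 [96T→96T]: ω = 736.7927×96/96 = 736.7927 rpm, dir flips to +; running = +736.7927
Stage 3 [96T→43T]: ω = 736.7927×96/43 = 1644.9325 rpm, dir flips to −; running = −1644.9325
Stage 4 [43T→68T]: ω = 1644.9325×43/68 = 1040.1779 rpm, dir flips to +; running = +1040.1779
Stage 5 [37T→12T]: ω = 1040.1779×37/12 = 3207.2152 rpm, dir flips to −; running = −3207.2152
Stage 6 [33T→52T]: ω = 3207.2152×33/52 = 2035.3481 rpm, dir flips to +; running = +2035.3481

+2035.3481 rpm (same as input, |ω| = 2035.3481 rpm)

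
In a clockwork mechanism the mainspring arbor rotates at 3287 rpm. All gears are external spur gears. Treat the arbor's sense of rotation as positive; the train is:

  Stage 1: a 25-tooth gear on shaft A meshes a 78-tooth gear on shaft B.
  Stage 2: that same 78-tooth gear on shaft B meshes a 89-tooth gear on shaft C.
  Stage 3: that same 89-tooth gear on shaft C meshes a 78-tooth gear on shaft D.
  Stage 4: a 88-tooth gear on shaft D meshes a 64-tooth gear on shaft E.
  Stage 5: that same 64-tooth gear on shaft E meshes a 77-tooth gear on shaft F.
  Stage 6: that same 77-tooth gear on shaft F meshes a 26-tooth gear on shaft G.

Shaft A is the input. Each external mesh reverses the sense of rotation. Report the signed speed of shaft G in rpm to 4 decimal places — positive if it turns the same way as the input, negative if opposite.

Stage 1 [25T→78T]: ω = 3287.0000×25/78 = 1053.5256 rpm, dir flips to −; running = −1053.5256
Stage 2 [78T→89T]: ω = 1053.5256×78/89 = 923.3146 rpm, dir flips to +; running = +923.3146
Stage 3 [89T→78T]: ω = 923.3146×89/78 = 1053.5256 rpm, dir flips to −; running = −1053.5256
Stage 4 [88T→64T]: ω = 1053.5256×88/64 = 1448.5978 rpm, dir flips to +; running = +1448.5978
Stage 5 [64T→77T]: ω = 1448.5978×64/77 = 1204.0293 rpm, dir flips to −; running = −1204.0293
Stage 6 [77T→26T]: ω = 1204.0293×77/26 = 3565.7791 rpm, dir flips to +; running = +3565.7791

+3565.7791 rpm (same as input, |ω| = 3565.7791 rpm)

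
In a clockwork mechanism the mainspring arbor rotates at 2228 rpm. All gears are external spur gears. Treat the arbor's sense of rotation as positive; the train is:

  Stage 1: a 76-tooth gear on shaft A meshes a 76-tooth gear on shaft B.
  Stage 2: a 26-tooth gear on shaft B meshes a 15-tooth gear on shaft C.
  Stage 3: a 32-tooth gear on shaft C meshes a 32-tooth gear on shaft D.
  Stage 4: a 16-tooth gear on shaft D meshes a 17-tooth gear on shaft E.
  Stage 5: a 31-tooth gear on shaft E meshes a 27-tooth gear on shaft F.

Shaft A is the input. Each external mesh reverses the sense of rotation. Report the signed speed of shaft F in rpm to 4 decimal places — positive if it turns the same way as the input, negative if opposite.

-4173.1718 rpm (opposite to input, |ω| = 4173.1718 rpm)

Stage 1 [76T→76T]: ω = 2228.0000×76/76 = 2228.0000 rpm, dir flips to −; running = −2228.0000
Stage 2 [26T→15T]: ω = 2228.0000×26/15 = 3861.8667 rpm, dir flips to +; running = +3861.8667
Stage 3 [32T→32T]: ω = 3861.8667×32/32 = 3861.8667 rpm, dir flips to −; running = −3861.8667
Stage 4 [16T→17T]: ω = 3861.8667×16/17 = 3634.6980 rpm, dir flips to +; running = +3634.6980
Stage 5 [31T→27T]: ω = 3634.6980×31/27 = 4173.1718 rpm, dir flips to −; running = −4173.1718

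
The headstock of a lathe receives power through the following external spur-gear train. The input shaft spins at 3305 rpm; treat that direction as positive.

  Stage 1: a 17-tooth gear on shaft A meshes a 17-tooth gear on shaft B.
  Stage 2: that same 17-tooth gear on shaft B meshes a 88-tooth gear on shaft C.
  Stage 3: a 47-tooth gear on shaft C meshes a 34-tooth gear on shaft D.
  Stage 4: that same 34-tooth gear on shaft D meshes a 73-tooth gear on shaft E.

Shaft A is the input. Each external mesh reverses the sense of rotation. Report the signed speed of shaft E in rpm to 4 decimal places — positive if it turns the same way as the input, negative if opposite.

+411.0671 rpm (same as input, |ω| = 411.0671 rpm)

Stage 1 [17T→17T]: ω = 3305.0000×17/17 = 3305.0000 rpm, dir flips to −; running = −3305.0000
Stage 2 [17T→88T]: ω = 3305.0000×17/88 = 638.4659 rpm, dir flips to +; running = +638.4659
Stage 3 [47T→34T]: ω = 638.4659×47/34 = 882.5852 rpm, dir flips to −; running = −882.5852
Stage 4 [34T→73T]: ω = 882.5852×34/73 = 411.0671 rpm, dir flips to +; running = +411.0671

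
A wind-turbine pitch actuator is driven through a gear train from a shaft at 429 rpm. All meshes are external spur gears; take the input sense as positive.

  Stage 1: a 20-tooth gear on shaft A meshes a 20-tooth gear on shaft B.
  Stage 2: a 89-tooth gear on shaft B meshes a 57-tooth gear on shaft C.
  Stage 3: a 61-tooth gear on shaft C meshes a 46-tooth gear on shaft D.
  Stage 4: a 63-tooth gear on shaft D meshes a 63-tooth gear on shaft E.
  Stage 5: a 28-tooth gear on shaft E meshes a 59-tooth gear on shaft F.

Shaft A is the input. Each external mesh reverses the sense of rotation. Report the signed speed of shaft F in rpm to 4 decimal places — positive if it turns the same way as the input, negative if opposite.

-421.5513 rpm (opposite to input, |ω| = 421.5513 rpm)

Stage 1 [20T→20T]: ω = 429.0000×20/20 = 429.0000 rpm, dir flips to −; running = −429.0000
Stage 2 [89T→57T]: ω = 429.0000×89/57 = 669.8421 rpm, dir flips to +; running = +669.8421
Stage 3 [61T→46T]: ω = 669.8421×61/46 = 888.2689 rpm, dir flips to −; running = −888.2689
Stage 4 [63T→63T]: ω = 888.2689×63/63 = 888.2689 rpm, dir flips to +; running = +888.2689
Stage 5 [28T→59T]: ω = 888.2689×28/59 = 421.5513 rpm, dir flips to −; running = −421.5513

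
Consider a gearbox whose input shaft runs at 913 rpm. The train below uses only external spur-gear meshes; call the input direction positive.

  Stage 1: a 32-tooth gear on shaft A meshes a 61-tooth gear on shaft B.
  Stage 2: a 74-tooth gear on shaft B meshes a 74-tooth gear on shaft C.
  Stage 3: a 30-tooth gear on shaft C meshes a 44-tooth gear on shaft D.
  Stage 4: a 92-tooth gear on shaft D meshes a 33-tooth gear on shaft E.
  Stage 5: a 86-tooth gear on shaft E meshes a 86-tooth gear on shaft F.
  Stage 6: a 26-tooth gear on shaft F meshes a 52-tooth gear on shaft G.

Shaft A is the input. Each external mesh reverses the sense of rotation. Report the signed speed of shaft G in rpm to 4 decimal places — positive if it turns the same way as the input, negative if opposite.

+455.2012 rpm (same as input, |ω| = 455.2012 rpm)

Stage 1 [32T→61T]: ω = 913.0000×32/61 = 478.9508 rpm, dir flips to −; running = −478.9508
Stage 2 [74T→74T]: ω = 478.9508×74/74 = 478.9508 rpm, dir flips to +; running = +478.9508
Stage 3 [30T→44T]: ω = 478.9508×30/44 = 326.5574 rpm, dir flips to −; running = −326.5574
Stage 4 [92T→33T]: ω = 326.5574×92/33 = 910.4024 rpm, dir flips to +; running = +910.4024
Stage 5 [86T→86T]: ω = 910.4024×86/86 = 910.4024 rpm, dir flips to −; running = −910.4024
Stage 6 [26T→52T]: ω = 910.4024×26/52 = 455.2012 rpm, dir flips to +; running = +455.2012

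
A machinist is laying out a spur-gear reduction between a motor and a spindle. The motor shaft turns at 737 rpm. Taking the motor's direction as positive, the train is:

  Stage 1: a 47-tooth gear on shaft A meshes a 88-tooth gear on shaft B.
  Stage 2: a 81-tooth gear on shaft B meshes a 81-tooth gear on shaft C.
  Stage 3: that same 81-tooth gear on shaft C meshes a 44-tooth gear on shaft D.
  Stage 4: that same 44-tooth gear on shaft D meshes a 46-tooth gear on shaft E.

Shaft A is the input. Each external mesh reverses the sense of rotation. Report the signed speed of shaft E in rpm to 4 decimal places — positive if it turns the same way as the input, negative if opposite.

Stage 1 [47T→88T]: ω = 737.0000×47/88 = 393.6250 rpm, dir flips to −; running = −393.6250
Stage 2 [81T→81T]: ω = 393.6250×81/81 = 393.6250 rpm, dir flips to +; running = +393.6250
Stage 3 [81T→44T]: ω = 393.6250×81/44 = 724.6278 rpm, dir flips to −; running = −724.6278
Stage 4 [44T→46T]: ω = 724.6278×44/46 = 693.1223 rpm, dir flips to +; running = +693.1223

+693.1223 rpm (same as input, |ω| = 693.1223 rpm)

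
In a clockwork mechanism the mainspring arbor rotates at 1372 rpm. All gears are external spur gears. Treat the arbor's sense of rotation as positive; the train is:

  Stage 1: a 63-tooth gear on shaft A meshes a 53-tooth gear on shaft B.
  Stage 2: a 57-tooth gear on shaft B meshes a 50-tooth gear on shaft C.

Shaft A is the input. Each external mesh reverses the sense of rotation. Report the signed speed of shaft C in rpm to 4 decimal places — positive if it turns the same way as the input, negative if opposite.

Stage 1 [63T→53T]: ω = 1372.0000×63/53 = 1630.8679 rpm, dir flips to −; running = −1630.8679
Stage 2 [57T→50T]: ω = 1630.8679×57/50 = 1859.1894 rpm, dir flips to +; running = +1859.1894

+1859.1894 rpm (same as input, |ω| = 1859.1894 rpm)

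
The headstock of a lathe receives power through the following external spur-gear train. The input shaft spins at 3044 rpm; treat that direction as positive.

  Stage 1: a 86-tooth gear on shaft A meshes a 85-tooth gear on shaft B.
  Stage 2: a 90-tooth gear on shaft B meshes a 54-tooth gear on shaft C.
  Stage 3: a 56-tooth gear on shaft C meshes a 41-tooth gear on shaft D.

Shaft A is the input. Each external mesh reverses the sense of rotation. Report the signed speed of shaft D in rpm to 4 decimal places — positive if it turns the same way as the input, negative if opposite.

-7010.9536 rpm (opposite to input, |ω| = 7010.9536 rpm)

Stage 1 [86T→85T]: ω = 3044.0000×86/85 = 3079.8118 rpm, dir flips to −; running = −3079.8118
Stage 2 [90T→54T]: ω = 3079.8118×90/54 = 5133.0196 rpm, dir flips to +; running = +5133.0196
Stage 3 [56T→41T]: ω = 5133.0196×56/41 = 7010.9536 rpm, dir flips to −; running = −7010.9536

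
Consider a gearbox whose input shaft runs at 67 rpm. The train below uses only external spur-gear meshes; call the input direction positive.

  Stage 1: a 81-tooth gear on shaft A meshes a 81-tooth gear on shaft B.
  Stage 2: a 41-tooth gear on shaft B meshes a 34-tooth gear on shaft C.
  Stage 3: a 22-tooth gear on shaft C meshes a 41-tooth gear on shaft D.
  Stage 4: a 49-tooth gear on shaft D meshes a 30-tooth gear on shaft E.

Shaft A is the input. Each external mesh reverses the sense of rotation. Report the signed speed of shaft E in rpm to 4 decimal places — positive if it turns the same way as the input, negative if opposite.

Stage 1 [81T→81T]: ω = 67.0000×81/81 = 67.0000 rpm, dir flips to −; running = −67.0000
Stage 2 [41T→34T]: ω = 67.0000×41/34 = 80.7941 rpm, dir flips to +; running = +80.7941
Stage 3 [22T→41T]: ω = 80.7941×22/41 = 43.3529 rpm, dir flips to −; running = −43.3529
Stage 4 [49T→30T]: ω = 43.3529×49/30 = 70.8098 rpm, dir flips to +; running = +70.8098

+70.8098 rpm (same as input, |ω| = 70.8098 rpm)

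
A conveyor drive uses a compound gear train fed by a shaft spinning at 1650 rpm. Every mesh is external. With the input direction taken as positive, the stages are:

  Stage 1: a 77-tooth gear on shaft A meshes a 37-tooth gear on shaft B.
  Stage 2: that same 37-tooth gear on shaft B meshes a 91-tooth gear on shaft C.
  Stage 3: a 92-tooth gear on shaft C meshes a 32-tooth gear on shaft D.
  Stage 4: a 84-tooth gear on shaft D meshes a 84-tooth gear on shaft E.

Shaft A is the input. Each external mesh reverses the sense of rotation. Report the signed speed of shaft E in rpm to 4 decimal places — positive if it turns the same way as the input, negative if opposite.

Stage 1 [77T→37T]: ω = 1650.0000×77/37 = 3433.7838 rpm, dir flips to −; running = −3433.7838
Stage 2 [37T→91T]: ω = 3433.7838×37/91 = 1396.1538 rpm, dir flips to +; running = +1396.1538
Stage 3 [92T→32T]: ω = 1396.1538×92/32 = 4013.9423 rpm, dir flips to −; running = −4013.9423
Stage 4 [84T→84T]: ω = 4013.9423×84/84 = 4013.9423 rpm, dir flips to +; running = +4013.9423

+4013.9423 rpm (same as input, |ω| = 4013.9423 rpm)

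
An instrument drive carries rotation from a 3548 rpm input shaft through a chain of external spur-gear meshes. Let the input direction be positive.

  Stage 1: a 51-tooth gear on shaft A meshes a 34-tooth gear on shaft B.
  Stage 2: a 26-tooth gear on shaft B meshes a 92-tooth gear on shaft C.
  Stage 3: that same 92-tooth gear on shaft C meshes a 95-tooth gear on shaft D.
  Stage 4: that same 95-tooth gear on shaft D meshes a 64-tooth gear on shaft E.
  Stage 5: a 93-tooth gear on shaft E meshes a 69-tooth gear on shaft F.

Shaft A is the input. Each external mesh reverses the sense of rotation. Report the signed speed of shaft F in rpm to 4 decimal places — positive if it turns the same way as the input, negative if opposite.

-2914.0842 rpm (opposite to input, |ω| = 2914.0842 rpm)

Stage 1 [51T→34T]: ω = 3548.0000×51/34 = 5322.0000 rpm, dir flips to −; running = −5322.0000
Stage 2 [26T→92T]: ω = 5322.0000×26/92 = 1504.0435 rpm, dir flips to +; running = +1504.0435
Stage 3 [92T→95T]: ω = 1504.0435×92/95 = 1456.5474 rpm, dir flips to −; running = −1456.5474
Stage 4 [95T→64T]: ω = 1456.5474×95/64 = 2162.0625 rpm, dir flips to +; running = +2162.0625
Stage 5 [93T→69T]: ω = 2162.0625×93/69 = 2914.0842 rpm, dir flips to −; running = −2914.0842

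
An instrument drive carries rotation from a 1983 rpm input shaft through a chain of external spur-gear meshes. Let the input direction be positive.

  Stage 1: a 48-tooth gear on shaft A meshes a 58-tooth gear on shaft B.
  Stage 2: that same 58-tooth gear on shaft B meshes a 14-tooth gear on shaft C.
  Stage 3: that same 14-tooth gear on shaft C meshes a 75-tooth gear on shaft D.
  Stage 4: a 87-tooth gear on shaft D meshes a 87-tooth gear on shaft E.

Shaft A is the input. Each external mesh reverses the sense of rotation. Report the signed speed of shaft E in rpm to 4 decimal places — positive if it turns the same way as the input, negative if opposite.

+1269.1200 rpm (same as input, |ω| = 1269.1200 rpm)

Stage 1 [48T→58T]: ω = 1983.0000×48/58 = 1641.1034 rpm, dir flips to −; running = −1641.1034
Stage 2 [58T→14T]: ω = 1641.1034×58/14 = 6798.8571 rpm, dir flips to +; running = +6798.8571
Stage 3 [14T→75T]: ω = 6798.8571×14/75 = 1269.1200 rpm, dir flips to −; running = −1269.1200
Stage 4 [87T→87T]: ω = 1269.1200×87/87 = 1269.1200 rpm, dir flips to +; running = +1269.1200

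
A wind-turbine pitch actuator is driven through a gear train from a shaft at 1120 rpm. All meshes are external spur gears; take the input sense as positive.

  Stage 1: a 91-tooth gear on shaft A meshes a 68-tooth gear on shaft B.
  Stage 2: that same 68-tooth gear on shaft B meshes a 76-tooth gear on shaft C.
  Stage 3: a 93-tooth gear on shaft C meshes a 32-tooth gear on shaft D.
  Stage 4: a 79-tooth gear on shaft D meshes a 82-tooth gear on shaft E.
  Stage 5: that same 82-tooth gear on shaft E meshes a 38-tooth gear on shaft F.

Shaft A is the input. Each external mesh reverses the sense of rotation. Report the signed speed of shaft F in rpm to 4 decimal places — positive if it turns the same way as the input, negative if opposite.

Stage 1 [91T→68T]: ω = 1120.0000×91/68 = 1498.8235 rpm, dir flips to −; running = −1498.8235
Stage 2 [68T→76T]: ω = 1498.8235×68/76 = 1341.0526 rpm, dir flips to +; running = +1341.0526
Stage 3 [93T→32T]: ω = 1341.0526×93/32 = 3897.4342 rpm, dir flips to −; running = −3897.4342
Stage 4 [79T→82T]: ω = 3897.4342×79/82 = 3754.8452 rpm, dir flips to +; running = +3754.8452
Stage 5 [82T→38T]: ω = 3754.8452×82/38 = 8102.5606 rpm, dir flips to −; running = −8102.5606

-8102.5606 rpm (opposite to input, |ω| = 8102.5606 rpm)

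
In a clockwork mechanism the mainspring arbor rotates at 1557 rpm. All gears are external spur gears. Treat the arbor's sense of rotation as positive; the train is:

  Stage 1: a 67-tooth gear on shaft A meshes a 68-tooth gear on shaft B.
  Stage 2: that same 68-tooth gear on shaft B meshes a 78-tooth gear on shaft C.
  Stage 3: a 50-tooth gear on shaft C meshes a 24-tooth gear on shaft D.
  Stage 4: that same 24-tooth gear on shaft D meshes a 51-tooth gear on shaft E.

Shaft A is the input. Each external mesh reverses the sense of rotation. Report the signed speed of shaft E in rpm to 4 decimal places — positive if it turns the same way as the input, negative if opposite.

+1311.1991 rpm (same as input, |ω| = 1311.1991 rpm)

Stage 1 [67T→68T]: ω = 1557.0000×67/68 = 1534.1029 rpm, dir flips to −; running = −1534.1029
Stage 2 [68T→78T]: ω = 1534.1029×68/78 = 1337.4231 rpm, dir flips to +; running = +1337.4231
Stage 3 [50T→24T]: ω = 1337.4231×50/24 = 2786.2981 rpm, dir flips to −; running = −2786.2981
Stage 4 [24T→51T]: ω = 2786.2981×24/51 = 1311.1991 rpm, dir flips to +; running = +1311.1991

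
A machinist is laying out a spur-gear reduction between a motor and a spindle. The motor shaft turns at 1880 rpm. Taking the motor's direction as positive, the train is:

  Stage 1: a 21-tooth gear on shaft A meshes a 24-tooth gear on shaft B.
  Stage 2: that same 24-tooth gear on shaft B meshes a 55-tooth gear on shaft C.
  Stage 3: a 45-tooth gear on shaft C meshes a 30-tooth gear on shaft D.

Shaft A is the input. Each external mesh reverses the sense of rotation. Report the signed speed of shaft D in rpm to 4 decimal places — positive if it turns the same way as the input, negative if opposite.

Stage 1 [21T→24T]: ω = 1880.0000×21/24 = 1645.0000 rpm, dir flips to −; running = −1645.0000
Stage 2 [24T→55T]: ω = 1645.0000×24/55 = 717.8182 rpm, dir flips to +; running = +717.8182
Stage 3 [45T→30T]: ω = 717.8182×45/30 = 1076.7273 rpm, dir flips to −; running = −1076.7273

-1076.7273 rpm (opposite to input, |ω| = 1076.7273 rpm)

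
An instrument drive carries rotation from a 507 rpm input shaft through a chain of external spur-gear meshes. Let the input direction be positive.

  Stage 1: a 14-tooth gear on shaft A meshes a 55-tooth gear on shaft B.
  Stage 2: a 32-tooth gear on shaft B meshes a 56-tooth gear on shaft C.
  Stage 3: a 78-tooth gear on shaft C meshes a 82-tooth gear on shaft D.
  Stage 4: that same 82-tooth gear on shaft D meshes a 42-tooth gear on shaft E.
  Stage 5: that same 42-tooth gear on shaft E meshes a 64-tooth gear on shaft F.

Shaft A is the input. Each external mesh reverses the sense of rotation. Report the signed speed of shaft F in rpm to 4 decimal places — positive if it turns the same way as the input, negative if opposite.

-89.8773 rpm (opposite to input, |ω| = 89.8773 rpm)

Stage 1 [14T→55T]: ω = 507.0000×14/55 = 129.0545 rpm, dir flips to −; running = −129.0545
Stage 2 [32T→56T]: ω = 129.0545×32/56 = 73.7455 rpm, dir flips to +; running = +73.7455
Stage 3 [78T→82T]: ω = 73.7455×78/82 = 70.1481 rpm, dir flips to −; running = −70.1481
Stage 4 [82T→42T]: ω = 70.1481×82/42 = 136.9558 rpm, dir flips to +; running = +136.9558
Stage 5 [42T→64T]: ω = 136.9558×42/64 = 89.8773 rpm, dir flips to −; running = −89.8773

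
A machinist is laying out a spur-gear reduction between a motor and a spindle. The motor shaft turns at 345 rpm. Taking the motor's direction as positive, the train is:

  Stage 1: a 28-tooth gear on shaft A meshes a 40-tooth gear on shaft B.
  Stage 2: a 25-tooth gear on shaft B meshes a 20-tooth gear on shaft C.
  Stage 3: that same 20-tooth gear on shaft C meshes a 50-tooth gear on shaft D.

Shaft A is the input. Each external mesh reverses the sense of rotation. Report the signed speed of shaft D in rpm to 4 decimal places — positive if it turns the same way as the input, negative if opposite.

-120.7500 rpm (opposite to input, |ω| = 120.7500 rpm)

Stage 1 [28T→40T]: ω = 345.0000×28/40 = 241.5000 rpm, dir flips to −; running = −241.5000
Stage 2 [25T→20T]: ω = 241.5000×25/20 = 301.8750 rpm, dir flips to +; running = +301.8750
Stage 3 [20T→50T]: ω = 301.8750×20/50 = 120.7500 rpm, dir flips to −; running = −120.7500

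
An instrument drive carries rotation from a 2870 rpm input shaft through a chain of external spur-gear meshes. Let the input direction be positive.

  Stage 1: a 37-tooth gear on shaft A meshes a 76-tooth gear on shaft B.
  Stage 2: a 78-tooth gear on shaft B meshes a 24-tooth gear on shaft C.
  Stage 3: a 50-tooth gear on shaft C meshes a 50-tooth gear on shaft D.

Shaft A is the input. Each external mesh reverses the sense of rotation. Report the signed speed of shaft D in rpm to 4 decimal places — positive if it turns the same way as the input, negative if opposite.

Stage 1 [37T→76T]: ω = 2870.0000×37/76 = 1397.2368 rpm, dir flips to −; running = −1397.2368
Stage 2 [78T→24T]: ω = 1397.2368×78/24 = 4541.0197 rpm, dir flips to +; running = +4541.0197
Stage 3 [50T→50T]: ω = 4541.0197×50/50 = 4541.0197 rpm, dir flips to −; running = −4541.0197

-4541.0197 rpm (opposite to input, |ω| = 4541.0197 rpm)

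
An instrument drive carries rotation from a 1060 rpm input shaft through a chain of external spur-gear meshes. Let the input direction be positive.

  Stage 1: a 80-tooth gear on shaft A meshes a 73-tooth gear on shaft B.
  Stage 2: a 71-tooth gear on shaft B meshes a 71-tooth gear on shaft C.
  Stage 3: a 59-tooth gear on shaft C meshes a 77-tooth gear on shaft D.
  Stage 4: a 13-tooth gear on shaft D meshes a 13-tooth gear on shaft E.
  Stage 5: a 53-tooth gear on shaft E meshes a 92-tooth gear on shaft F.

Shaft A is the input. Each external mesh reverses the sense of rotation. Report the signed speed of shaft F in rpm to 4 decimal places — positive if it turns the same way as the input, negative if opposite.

-512.7697 rpm (opposite to input, |ω| = 512.7697 rpm)

Stage 1 [80T→73T]: ω = 1060.0000×80/73 = 1161.6438 rpm, dir flips to −; running = −1161.6438
Stage 2 [71T→71T]: ω = 1161.6438×71/71 = 1161.6438 rpm, dir flips to +; running = +1161.6438
Stage 3 [59T→77T]: ω = 1161.6438×59/77 = 890.0907 rpm, dir flips to −; running = −890.0907
Stage 4 [13T→13T]: ω = 890.0907×13/13 = 890.0907 rpm, dir flips to +; running = +890.0907
Stage 5 [53T→92T]: ω = 890.0907×53/92 = 512.7697 rpm, dir flips to −; running = −512.7697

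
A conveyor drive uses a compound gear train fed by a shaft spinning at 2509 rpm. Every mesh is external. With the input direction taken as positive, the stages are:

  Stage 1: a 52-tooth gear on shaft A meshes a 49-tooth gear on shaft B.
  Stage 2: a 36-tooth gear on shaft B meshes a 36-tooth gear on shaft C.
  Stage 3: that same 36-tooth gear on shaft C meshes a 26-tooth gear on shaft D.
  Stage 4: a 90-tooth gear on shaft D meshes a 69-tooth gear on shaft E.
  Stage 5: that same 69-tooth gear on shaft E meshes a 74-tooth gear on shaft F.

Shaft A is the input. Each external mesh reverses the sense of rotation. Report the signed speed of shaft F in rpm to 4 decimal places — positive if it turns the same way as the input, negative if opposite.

-4483.8169 rpm (opposite to input, |ω| = 4483.8169 rpm)

Stage 1 [52T→49T]: ω = 2509.0000×52/49 = 2662.6122 rpm, dir flips to −; running = −2662.6122
Stage 2 [36T→36T]: ω = 2662.6122×36/36 = 2662.6122 rpm, dir flips to +; running = +2662.6122
Stage 3 [36T→26T]: ω = 2662.6122×36/26 = 3686.6939 rpm, dir flips to −; running = −3686.6939
Stage 4 [90T→69T]: ω = 3686.6939×90/69 = 4808.7311 rpm, dir flips to +; running = +4808.7311
Stage 5 [69T→74T]: ω = 4808.7311×69/74 = 4483.8169 rpm, dir flips to −; running = −4483.8169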